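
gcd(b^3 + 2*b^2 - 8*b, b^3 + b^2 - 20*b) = b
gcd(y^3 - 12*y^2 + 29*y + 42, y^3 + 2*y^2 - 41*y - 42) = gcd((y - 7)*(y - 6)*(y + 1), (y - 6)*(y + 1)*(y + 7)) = y^2 - 5*y - 6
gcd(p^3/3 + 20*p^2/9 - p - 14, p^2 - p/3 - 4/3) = 1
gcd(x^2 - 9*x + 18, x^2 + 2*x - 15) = x - 3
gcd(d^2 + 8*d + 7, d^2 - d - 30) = 1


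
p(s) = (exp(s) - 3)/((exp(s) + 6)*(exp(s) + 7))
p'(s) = -(exp(s) - 3)*exp(s)/((exp(s) + 6)*(exp(s) + 7)^2) - (exp(s) - 3)*exp(s)/((exp(s) + 6)^2*(exp(s) + 7)) + exp(s)/((exp(s) + 6)*(exp(s) + 7)) = (-exp(2*s) + 6*exp(s) + 81)*exp(s)/(exp(4*s) + 26*exp(3*s) + 253*exp(2*s) + 1092*exp(s) + 1764)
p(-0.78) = -0.05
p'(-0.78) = 0.02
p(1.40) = 0.01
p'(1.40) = 0.03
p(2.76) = 0.03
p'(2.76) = -0.00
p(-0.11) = -0.04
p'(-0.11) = 0.03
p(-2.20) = -0.07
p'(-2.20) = 0.00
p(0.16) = -0.03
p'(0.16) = 0.03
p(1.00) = -0.00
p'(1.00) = 0.03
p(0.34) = -0.03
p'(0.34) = 0.03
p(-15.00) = -0.07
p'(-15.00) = 0.00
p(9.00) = 0.00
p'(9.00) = 0.00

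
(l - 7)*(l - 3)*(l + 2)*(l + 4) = l^4 - 4*l^3 - 31*l^2 + 46*l + 168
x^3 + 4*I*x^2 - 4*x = x*(x + 2*I)^2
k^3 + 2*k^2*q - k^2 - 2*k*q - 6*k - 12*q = (k - 3)*(k + 2)*(k + 2*q)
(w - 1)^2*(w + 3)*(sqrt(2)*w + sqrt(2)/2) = sqrt(2)*w^4 + 3*sqrt(2)*w^3/2 - 9*sqrt(2)*w^2/2 + sqrt(2)*w/2 + 3*sqrt(2)/2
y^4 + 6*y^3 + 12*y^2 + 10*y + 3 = (y + 1)^3*(y + 3)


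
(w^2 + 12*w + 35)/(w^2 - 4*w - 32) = (w^2 + 12*w + 35)/(w^2 - 4*w - 32)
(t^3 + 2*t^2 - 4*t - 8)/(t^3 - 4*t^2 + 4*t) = (t^2 + 4*t + 4)/(t*(t - 2))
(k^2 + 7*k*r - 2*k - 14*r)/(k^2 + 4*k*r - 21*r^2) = (2 - k)/(-k + 3*r)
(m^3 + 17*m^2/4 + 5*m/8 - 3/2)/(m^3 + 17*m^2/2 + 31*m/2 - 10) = (m + 3/4)/(m + 5)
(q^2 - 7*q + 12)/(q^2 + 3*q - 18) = (q - 4)/(q + 6)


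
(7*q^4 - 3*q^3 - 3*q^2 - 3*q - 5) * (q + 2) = 7*q^5 + 11*q^4 - 9*q^3 - 9*q^2 - 11*q - 10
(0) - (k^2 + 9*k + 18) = -k^2 - 9*k - 18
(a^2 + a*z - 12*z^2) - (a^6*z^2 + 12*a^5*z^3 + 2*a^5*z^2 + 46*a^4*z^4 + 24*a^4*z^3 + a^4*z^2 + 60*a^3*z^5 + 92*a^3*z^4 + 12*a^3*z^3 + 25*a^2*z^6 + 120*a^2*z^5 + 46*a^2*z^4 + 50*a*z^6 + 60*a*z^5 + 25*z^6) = -a^6*z^2 - 12*a^5*z^3 - 2*a^5*z^2 - 46*a^4*z^4 - 24*a^4*z^3 - a^4*z^2 - 60*a^3*z^5 - 92*a^3*z^4 - 12*a^3*z^3 - 25*a^2*z^6 - 120*a^2*z^5 - 46*a^2*z^4 + a^2 - 50*a*z^6 - 60*a*z^5 + a*z - 25*z^6 - 12*z^2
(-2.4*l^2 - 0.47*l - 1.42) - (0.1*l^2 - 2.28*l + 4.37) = -2.5*l^2 + 1.81*l - 5.79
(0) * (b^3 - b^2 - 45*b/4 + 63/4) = 0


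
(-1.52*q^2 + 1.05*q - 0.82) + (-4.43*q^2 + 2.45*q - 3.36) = -5.95*q^2 + 3.5*q - 4.18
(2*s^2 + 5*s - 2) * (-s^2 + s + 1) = -2*s^4 - 3*s^3 + 9*s^2 + 3*s - 2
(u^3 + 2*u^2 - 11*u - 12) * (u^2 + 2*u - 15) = u^5 + 4*u^4 - 22*u^3 - 64*u^2 + 141*u + 180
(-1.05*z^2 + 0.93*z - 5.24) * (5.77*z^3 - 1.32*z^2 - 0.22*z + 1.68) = -6.0585*z^5 + 6.7521*z^4 - 31.2314*z^3 + 4.9482*z^2 + 2.7152*z - 8.8032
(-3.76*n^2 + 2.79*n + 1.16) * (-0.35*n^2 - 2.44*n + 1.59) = 1.316*n^4 + 8.1979*n^3 - 13.192*n^2 + 1.6057*n + 1.8444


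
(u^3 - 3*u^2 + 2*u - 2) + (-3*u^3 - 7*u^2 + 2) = -2*u^3 - 10*u^2 + 2*u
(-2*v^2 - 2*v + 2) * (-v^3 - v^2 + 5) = 2*v^5 + 4*v^4 - 12*v^2 - 10*v + 10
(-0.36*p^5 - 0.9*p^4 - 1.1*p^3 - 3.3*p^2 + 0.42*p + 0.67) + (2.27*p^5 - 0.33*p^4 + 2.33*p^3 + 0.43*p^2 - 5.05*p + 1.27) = 1.91*p^5 - 1.23*p^4 + 1.23*p^3 - 2.87*p^2 - 4.63*p + 1.94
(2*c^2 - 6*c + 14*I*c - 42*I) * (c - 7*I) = 2*c^3 - 6*c^2 + 98*c - 294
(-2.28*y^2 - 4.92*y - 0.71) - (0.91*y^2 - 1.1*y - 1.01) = -3.19*y^2 - 3.82*y + 0.3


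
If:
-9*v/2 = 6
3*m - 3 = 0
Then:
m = 1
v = -4/3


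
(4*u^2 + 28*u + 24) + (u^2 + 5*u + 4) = 5*u^2 + 33*u + 28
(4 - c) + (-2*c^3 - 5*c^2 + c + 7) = -2*c^3 - 5*c^2 + 11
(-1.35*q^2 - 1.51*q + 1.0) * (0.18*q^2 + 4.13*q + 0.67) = -0.243*q^4 - 5.8473*q^3 - 6.9608*q^2 + 3.1183*q + 0.67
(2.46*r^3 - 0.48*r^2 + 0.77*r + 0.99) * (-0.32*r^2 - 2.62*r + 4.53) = -0.7872*r^5 - 6.2916*r^4 + 12.155*r^3 - 4.5086*r^2 + 0.8943*r + 4.4847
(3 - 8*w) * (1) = 3 - 8*w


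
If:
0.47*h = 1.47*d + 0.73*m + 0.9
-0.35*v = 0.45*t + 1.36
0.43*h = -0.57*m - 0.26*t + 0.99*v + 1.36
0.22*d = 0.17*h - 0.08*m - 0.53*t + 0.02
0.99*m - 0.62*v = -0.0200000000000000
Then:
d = -0.12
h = -2.00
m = -2.28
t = -0.21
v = -3.61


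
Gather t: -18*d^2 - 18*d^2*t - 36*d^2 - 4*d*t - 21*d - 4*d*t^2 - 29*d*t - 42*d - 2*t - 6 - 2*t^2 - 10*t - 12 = -54*d^2 - 63*d + t^2*(-4*d - 2) + t*(-18*d^2 - 33*d - 12) - 18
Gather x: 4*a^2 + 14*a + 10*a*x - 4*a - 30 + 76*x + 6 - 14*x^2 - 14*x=4*a^2 + 10*a - 14*x^2 + x*(10*a + 62) - 24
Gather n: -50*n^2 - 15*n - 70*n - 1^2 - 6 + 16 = -50*n^2 - 85*n + 9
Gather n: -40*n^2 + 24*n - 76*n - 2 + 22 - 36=-40*n^2 - 52*n - 16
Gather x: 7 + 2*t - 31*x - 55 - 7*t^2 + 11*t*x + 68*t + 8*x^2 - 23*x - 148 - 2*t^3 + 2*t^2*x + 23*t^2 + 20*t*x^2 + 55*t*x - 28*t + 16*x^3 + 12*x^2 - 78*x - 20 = -2*t^3 + 16*t^2 + 42*t + 16*x^3 + x^2*(20*t + 20) + x*(2*t^2 + 66*t - 132) - 216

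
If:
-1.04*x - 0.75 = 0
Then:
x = -0.72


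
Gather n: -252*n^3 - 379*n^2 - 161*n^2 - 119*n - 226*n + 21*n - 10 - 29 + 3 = -252*n^3 - 540*n^2 - 324*n - 36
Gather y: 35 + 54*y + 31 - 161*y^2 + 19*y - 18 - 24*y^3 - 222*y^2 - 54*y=-24*y^3 - 383*y^2 + 19*y + 48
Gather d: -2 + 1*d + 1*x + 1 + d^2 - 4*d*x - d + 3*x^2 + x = d^2 - 4*d*x + 3*x^2 + 2*x - 1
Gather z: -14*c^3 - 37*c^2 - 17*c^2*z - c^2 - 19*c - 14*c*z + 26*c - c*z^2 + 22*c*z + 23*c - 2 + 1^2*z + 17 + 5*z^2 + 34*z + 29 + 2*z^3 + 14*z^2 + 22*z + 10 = -14*c^3 - 38*c^2 + 30*c + 2*z^3 + z^2*(19 - c) + z*(-17*c^2 + 8*c + 57) + 54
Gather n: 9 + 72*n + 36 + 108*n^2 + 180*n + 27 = 108*n^2 + 252*n + 72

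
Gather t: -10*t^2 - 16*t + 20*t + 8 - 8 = -10*t^2 + 4*t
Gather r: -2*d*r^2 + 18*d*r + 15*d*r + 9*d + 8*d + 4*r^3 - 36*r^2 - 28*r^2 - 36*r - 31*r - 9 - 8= 17*d + 4*r^3 + r^2*(-2*d - 64) + r*(33*d - 67) - 17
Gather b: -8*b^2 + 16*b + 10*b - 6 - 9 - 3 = -8*b^2 + 26*b - 18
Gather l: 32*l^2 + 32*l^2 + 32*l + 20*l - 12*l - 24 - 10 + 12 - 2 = 64*l^2 + 40*l - 24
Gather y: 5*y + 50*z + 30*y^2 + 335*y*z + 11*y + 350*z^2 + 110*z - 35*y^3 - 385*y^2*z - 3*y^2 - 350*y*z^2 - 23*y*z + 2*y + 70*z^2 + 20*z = -35*y^3 + y^2*(27 - 385*z) + y*(-350*z^2 + 312*z + 18) + 420*z^2 + 180*z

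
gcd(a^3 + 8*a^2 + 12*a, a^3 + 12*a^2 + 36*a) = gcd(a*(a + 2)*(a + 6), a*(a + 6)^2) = a^2 + 6*a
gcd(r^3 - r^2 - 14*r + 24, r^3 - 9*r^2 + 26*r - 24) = r^2 - 5*r + 6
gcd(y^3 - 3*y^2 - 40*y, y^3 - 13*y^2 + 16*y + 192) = y - 8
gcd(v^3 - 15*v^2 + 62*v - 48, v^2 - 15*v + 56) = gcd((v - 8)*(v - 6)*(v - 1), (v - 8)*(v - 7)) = v - 8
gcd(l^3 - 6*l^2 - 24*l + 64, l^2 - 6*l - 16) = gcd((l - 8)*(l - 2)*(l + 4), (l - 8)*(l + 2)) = l - 8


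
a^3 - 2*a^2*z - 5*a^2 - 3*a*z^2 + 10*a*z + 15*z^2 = (a - 5)*(a - 3*z)*(a + z)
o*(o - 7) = o^2 - 7*o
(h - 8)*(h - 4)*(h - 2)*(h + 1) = h^4 - 13*h^3 + 42*h^2 - 8*h - 64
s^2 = s^2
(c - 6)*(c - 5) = c^2 - 11*c + 30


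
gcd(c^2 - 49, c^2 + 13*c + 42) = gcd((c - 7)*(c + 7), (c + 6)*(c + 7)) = c + 7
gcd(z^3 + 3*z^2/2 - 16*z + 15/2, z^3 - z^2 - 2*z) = 1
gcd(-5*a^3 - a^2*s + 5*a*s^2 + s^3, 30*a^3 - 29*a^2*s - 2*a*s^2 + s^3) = -5*a^2 + 4*a*s + s^2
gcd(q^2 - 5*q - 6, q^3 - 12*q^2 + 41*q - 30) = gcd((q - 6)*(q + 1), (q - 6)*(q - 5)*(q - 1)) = q - 6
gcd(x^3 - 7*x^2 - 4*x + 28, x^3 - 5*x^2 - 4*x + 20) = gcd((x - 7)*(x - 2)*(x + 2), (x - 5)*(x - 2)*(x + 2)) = x^2 - 4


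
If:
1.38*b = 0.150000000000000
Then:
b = 0.11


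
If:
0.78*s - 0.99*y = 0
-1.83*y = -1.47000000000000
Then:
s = 1.02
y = 0.80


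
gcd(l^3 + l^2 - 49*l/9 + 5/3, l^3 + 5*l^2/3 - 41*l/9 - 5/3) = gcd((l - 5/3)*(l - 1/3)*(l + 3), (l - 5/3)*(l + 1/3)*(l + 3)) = l^2 + 4*l/3 - 5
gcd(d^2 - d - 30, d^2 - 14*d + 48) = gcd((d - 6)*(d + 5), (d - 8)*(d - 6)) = d - 6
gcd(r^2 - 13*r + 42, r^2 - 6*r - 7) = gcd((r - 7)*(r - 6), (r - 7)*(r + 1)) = r - 7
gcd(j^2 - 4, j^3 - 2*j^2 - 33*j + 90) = 1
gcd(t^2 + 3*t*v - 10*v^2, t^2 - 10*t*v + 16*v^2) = t - 2*v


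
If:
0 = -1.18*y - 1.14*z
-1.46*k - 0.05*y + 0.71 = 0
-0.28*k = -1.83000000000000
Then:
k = 6.54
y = -176.64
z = 182.84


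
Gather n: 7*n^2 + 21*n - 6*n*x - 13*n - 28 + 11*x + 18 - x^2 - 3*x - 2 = 7*n^2 + n*(8 - 6*x) - x^2 + 8*x - 12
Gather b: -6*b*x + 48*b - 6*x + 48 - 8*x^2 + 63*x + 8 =b*(48 - 6*x) - 8*x^2 + 57*x + 56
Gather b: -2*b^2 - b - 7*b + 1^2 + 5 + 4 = -2*b^2 - 8*b + 10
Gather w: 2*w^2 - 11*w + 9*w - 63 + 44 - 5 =2*w^2 - 2*w - 24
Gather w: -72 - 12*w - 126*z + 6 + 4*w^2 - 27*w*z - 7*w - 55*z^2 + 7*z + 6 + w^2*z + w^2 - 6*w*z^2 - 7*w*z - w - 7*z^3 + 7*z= w^2*(z + 5) + w*(-6*z^2 - 34*z - 20) - 7*z^3 - 55*z^2 - 112*z - 60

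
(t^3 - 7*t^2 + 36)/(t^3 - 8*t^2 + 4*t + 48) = (t - 3)/(t - 4)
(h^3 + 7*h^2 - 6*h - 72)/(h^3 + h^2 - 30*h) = (h^2 + h - 12)/(h*(h - 5))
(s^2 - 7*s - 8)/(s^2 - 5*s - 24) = (s + 1)/(s + 3)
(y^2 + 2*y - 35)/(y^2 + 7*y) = (y - 5)/y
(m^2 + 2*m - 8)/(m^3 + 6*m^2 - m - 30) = (m + 4)/(m^2 + 8*m + 15)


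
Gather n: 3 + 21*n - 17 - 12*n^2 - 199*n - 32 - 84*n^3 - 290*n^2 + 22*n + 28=-84*n^3 - 302*n^2 - 156*n - 18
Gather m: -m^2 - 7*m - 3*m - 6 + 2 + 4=-m^2 - 10*m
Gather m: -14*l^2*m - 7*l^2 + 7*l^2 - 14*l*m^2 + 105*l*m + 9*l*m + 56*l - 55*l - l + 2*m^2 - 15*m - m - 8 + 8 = m^2*(2 - 14*l) + m*(-14*l^2 + 114*l - 16)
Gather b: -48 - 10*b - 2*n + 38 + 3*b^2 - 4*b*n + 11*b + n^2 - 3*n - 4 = 3*b^2 + b*(1 - 4*n) + n^2 - 5*n - 14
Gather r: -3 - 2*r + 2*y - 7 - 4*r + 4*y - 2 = -6*r + 6*y - 12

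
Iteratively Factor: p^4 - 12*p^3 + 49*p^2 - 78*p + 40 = (p - 1)*(p^3 - 11*p^2 + 38*p - 40) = (p - 5)*(p - 1)*(p^2 - 6*p + 8) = (p - 5)*(p - 4)*(p - 1)*(p - 2)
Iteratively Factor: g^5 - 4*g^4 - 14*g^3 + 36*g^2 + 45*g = (g - 3)*(g^4 - g^3 - 17*g^2 - 15*g) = (g - 5)*(g - 3)*(g^3 + 4*g^2 + 3*g) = (g - 5)*(g - 3)*(g + 3)*(g^2 + g) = g*(g - 5)*(g - 3)*(g + 3)*(g + 1)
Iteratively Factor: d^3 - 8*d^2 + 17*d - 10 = (d - 5)*(d^2 - 3*d + 2) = (d - 5)*(d - 1)*(d - 2)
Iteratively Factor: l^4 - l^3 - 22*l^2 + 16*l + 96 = (l - 4)*(l^3 + 3*l^2 - 10*l - 24) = (l - 4)*(l + 4)*(l^2 - l - 6) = (l - 4)*(l + 2)*(l + 4)*(l - 3)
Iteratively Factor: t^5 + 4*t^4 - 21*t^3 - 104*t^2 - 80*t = (t + 1)*(t^4 + 3*t^3 - 24*t^2 - 80*t) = (t + 1)*(t + 4)*(t^3 - t^2 - 20*t) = t*(t + 1)*(t + 4)*(t^2 - t - 20) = t*(t + 1)*(t + 4)^2*(t - 5)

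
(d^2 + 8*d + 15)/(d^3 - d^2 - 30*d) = (d + 3)/(d*(d - 6))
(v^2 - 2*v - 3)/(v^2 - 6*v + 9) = (v + 1)/(v - 3)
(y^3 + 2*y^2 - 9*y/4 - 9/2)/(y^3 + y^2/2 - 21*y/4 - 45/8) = 2*(2*y^2 + y - 6)/(4*y^2 - 4*y - 15)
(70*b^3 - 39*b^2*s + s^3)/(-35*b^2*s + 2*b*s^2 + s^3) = (-2*b + s)/s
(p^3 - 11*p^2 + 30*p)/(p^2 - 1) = p*(p^2 - 11*p + 30)/(p^2 - 1)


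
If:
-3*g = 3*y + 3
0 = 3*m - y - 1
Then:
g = -y - 1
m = y/3 + 1/3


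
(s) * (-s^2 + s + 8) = -s^3 + s^2 + 8*s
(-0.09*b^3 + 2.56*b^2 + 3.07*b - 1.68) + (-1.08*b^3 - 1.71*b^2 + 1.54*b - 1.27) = -1.17*b^3 + 0.85*b^2 + 4.61*b - 2.95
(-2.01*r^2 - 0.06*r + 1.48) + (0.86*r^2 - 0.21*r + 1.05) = -1.15*r^2 - 0.27*r + 2.53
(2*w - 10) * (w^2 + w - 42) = 2*w^3 - 8*w^2 - 94*w + 420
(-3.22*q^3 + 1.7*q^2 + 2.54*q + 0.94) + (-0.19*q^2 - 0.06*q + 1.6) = -3.22*q^3 + 1.51*q^2 + 2.48*q + 2.54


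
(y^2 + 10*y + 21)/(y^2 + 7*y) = (y + 3)/y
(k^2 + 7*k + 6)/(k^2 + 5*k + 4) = (k + 6)/(k + 4)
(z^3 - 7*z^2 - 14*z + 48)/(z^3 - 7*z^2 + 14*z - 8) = (z^2 - 5*z - 24)/(z^2 - 5*z + 4)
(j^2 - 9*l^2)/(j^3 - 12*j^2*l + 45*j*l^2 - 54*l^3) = (j + 3*l)/(j^2 - 9*j*l + 18*l^2)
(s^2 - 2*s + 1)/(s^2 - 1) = (s - 1)/(s + 1)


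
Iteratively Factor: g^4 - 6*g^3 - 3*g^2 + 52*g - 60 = (g - 5)*(g^3 - g^2 - 8*g + 12) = (g - 5)*(g - 2)*(g^2 + g - 6) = (g - 5)*(g - 2)*(g + 3)*(g - 2)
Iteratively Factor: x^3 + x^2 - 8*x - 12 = (x - 3)*(x^2 + 4*x + 4) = (x - 3)*(x + 2)*(x + 2)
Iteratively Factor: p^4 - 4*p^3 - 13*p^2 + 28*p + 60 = (p + 2)*(p^3 - 6*p^2 - p + 30) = (p - 5)*(p + 2)*(p^2 - p - 6) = (p - 5)*(p - 3)*(p + 2)*(p + 2)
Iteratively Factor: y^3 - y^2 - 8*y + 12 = (y + 3)*(y^2 - 4*y + 4) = (y - 2)*(y + 3)*(y - 2)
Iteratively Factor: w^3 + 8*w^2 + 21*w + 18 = (w + 2)*(w^2 + 6*w + 9) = (w + 2)*(w + 3)*(w + 3)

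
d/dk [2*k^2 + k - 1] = 4*k + 1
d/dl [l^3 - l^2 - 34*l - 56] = 3*l^2 - 2*l - 34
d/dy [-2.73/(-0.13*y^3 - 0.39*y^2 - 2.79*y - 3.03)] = (-1.0647*y^2 - 2.1294*y - 7.6167)/(0.13*y^3 + 0.39*y^2 + 2.79*y + 3.03)^2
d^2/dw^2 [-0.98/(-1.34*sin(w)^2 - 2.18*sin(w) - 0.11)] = (-7.038752*sin(w)^4 - 8.588328*sin(w)^3 + 6.478584*sin(w)^2 + 17.41166*sin(w) + 9.0258)/(1.34*sin(w)^2 + 2.18*sin(w) + 0.11)^3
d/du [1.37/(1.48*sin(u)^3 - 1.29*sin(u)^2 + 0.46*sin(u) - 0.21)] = (-6.0828*sin(u)^2 + 3.5346*sin(u) - 0.6302)*cos(u)/(1.48*sin(u)^3 - 1.29*sin(u)^2 + 0.46*sin(u) - 0.21)^2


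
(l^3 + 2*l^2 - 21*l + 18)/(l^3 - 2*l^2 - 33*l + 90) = (l - 1)/(l - 5)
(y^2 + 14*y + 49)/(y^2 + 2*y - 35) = (y + 7)/(y - 5)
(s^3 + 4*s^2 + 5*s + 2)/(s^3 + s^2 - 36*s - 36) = (s^2 + 3*s + 2)/(s^2 - 36)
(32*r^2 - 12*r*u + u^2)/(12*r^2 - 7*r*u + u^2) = (8*r - u)/(3*r - u)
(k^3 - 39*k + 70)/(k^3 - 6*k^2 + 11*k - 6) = (k^2 + 2*k - 35)/(k^2 - 4*k + 3)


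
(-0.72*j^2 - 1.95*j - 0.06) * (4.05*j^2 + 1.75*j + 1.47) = -2.916*j^4 - 9.1575*j^3 - 4.7139*j^2 - 2.9715*j - 0.0882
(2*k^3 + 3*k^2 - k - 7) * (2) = 4*k^3 + 6*k^2 - 2*k - 14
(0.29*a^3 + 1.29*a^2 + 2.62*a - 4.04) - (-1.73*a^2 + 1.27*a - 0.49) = 0.29*a^3 + 3.02*a^2 + 1.35*a - 3.55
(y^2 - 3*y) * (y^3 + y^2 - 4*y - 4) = y^5 - 2*y^4 - 7*y^3 + 8*y^2 + 12*y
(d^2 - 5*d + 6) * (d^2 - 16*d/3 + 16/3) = d^4 - 31*d^3/3 + 38*d^2 - 176*d/3 + 32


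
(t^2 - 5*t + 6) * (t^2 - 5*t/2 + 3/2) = t^4 - 15*t^3/2 + 20*t^2 - 45*t/2 + 9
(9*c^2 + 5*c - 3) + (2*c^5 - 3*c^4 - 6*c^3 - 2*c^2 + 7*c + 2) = 2*c^5 - 3*c^4 - 6*c^3 + 7*c^2 + 12*c - 1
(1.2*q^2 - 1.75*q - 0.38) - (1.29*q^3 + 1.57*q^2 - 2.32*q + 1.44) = -1.29*q^3 - 0.37*q^2 + 0.57*q - 1.82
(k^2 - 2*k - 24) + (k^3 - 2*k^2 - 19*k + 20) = k^3 - k^2 - 21*k - 4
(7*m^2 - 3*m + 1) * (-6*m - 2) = -42*m^3 + 4*m^2 - 2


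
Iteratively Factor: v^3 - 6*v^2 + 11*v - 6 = (v - 2)*(v^2 - 4*v + 3) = (v - 2)*(v - 1)*(v - 3)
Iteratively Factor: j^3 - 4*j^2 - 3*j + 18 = (j + 2)*(j^2 - 6*j + 9) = (j - 3)*(j + 2)*(j - 3)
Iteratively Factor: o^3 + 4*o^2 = (o)*(o^2 + 4*o) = o*(o + 4)*(o)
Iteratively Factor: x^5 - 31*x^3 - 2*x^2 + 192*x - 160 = (x + 4)*(x^4 - 4*x^3 - 15*x^2 + 58*x - 40) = (x + 4)^2*(x^3 - 8*x^2 + 17*x - 10) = (x - 1)*(x + 4)^2*(x^2 - 7*x + 10) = (x - 2)*(x - 1)*(x + 4)^2*(x - 5)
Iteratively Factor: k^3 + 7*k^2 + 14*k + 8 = (k + 1)*(k^2 + 6*k + 8) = (k + 1)*(k + 4)*(k + 2)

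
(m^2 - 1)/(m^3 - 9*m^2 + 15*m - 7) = (m + 1)/(m^2 - 8*m + 7)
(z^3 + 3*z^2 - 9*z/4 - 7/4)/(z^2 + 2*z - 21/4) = (2*z^2 - z - 1)/(2*z - 3)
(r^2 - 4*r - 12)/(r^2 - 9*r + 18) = (r + 2)/(r - 3)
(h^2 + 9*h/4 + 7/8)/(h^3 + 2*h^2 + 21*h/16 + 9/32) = 4*(4*h + 7)/(16*h^2 + 24*h + 9)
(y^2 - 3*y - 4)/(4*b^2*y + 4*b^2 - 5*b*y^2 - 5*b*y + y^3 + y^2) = (y - 4)/(4*b^2 - 5*b*y + y^2)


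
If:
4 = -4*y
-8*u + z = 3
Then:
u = z/8 - 3/8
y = -1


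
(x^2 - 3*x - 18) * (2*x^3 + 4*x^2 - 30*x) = 2*x^5 - 2*x^4 - 78*x^3 + 18*x^2 + 540*x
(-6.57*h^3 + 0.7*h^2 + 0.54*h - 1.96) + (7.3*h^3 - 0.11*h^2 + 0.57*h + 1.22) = 0.73*h^3 + 0.59*h^2 + 1.11*h - 0.74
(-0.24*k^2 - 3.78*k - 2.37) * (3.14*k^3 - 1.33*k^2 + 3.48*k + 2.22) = -0.7536*k^5 - 11.55*k^4 - 3.2496*k^3 - 10.5351*k^2 - 16.6392*k - 5.2614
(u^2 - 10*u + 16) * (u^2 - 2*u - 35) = u^4 - 12*u^3 + u^2 + 318*u - 560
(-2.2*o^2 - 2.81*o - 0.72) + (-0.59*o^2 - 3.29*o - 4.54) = -2.79*o^2 - 6.1*o - 5.26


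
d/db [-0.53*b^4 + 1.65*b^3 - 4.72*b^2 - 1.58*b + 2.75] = -2.12*b^3 + 4.95*b^2 - 9.44*b - 1.58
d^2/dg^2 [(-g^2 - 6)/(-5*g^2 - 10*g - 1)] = 2*(-50*g^3 + 435*g^2 + 900*g + 571)/(125*g^6 + 750*g^5 + 1575*g^4 + 1300*g^3 + 315*g^2 + 30*g + 1)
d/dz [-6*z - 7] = -6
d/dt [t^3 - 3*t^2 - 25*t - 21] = 3*t^2 - 6*t - 25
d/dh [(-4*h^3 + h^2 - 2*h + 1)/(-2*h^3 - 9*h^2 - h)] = (38*h^4 - 13*h^2 + 18*h + 1)/(h^2*(4*h^4 + 36*h^3 + 85*h^2 + 18*h + 1))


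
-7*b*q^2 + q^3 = q^2*(-7*b + q)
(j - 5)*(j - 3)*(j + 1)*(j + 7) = j^4 - 42*j^2 + 64*j + 105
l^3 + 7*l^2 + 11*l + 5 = (l + 1)^2*(l + 5)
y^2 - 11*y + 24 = (y - 8)*(y - 3)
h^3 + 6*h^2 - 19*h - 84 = (h - 4)*(h + 3)*(h + 7)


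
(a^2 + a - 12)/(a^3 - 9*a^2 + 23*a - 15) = (a + 4)/(a^2 - 6*a + 5)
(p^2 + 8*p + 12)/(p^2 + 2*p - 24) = (p + 2)/(p - 4)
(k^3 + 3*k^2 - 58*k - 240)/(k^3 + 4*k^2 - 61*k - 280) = (k + 6)/(k + 7)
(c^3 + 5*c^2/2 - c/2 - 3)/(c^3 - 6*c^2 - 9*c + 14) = (c + 3/2)/(c - 7)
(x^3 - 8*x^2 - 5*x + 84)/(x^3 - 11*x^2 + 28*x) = (x + 3)/x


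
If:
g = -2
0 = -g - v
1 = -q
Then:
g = -2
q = -1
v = 2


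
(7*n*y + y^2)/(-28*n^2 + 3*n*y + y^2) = y/(-4*n + y)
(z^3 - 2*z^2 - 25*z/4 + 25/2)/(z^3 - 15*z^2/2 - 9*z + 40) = (z - 5/2)/(z - 8)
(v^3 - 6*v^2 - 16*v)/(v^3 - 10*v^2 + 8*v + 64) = v/(v - 4)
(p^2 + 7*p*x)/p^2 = (p + 7*x)/p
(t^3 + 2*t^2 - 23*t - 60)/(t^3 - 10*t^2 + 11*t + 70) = (t^2 + 7*t + 12)/(t^2 - 5*t - 14)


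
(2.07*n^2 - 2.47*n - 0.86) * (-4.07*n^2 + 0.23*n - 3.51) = -8.4249*n^4 + 10.529*n^3 - 4.3336*n^2 + 8.4719*n + 3.0186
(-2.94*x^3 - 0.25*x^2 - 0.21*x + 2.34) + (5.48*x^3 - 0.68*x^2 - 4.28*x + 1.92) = 2.54*x^3 - 0.93*x^2 - 4.49*x + 4.26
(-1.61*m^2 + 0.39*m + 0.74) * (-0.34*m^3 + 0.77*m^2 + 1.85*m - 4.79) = 0.5474*m^5 - 1.3723*m^4 - 2.9298*m^3 + 9.0032*m^2 - 0.4991*m - 3.5446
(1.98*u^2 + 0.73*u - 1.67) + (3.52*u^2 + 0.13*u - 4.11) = 5.5*u^2 + 0.86*u - 5.78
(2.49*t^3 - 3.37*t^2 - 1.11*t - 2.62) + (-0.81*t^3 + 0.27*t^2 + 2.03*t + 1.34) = 1.68*t^3 - 3.1*t^2 + 0.92*t - 1.28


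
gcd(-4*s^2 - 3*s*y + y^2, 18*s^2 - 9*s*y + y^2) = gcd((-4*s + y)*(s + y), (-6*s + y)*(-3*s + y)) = 1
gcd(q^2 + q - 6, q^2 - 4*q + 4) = q - 2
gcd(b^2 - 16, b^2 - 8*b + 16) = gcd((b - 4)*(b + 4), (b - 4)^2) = b - 4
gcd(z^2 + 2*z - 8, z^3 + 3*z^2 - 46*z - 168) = z + 4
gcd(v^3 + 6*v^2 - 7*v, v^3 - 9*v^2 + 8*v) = v^2 - v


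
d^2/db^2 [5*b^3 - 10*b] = 30*b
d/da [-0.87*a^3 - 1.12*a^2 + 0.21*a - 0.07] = -2.61*a^2 - 2.24*a + 0.21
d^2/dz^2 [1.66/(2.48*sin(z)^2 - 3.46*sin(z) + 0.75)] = (-40.838656*sin(z)^4 + 42.732384*sin(z)^3 + 53.735528*sin(z)^2 - 89.772468*sin(z) + 33.570512)/(2.48*sin(z)^2 - 3.46*sin(z) + 0.75)^3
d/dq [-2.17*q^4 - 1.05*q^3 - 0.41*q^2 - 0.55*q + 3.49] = -8.68*q^3 - 3.15*q^2 - 0.82*q - 0.55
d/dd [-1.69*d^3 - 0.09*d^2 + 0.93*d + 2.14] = -5.07*d^2 - 0.18*d + 0.93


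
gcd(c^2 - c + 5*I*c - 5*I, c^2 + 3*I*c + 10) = c + 5*I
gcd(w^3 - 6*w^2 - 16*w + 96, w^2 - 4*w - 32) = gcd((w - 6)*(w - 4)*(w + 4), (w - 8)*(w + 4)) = w + 4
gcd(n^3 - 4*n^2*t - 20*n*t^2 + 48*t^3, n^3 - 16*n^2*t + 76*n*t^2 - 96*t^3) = n^2 - 8*n*t + 12*t^2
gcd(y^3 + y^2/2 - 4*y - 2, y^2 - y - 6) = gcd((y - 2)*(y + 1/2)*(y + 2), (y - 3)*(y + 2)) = y + 2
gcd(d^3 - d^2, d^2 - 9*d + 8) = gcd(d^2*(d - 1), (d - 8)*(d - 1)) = d - 1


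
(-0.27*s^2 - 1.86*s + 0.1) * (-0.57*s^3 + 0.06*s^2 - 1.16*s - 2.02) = 0.1539*s^5 + 1.044*s^4 + 0.1446*s^3 + 2.709*s^2 + 3.6412*s - 0.202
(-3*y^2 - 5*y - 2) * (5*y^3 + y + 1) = -15*y^5 - 25*y^4 - 13*y^3 - 8*y^2 - 7*y - 2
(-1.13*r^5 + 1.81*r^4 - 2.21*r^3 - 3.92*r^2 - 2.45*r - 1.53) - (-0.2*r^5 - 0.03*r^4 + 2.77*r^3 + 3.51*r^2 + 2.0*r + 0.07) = -0.93*r^5 + 1.84*r^4 - 4.98*r^3 - 7.43*r^2 - 4.45*r - 1.6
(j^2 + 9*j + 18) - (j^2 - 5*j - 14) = 14*j + 32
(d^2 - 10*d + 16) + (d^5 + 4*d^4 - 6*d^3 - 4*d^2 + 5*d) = d^5 + 4*d^4 - 6*d^3 - 3*d^2 - 5*d + 16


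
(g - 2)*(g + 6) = g^2 + 4*g - 12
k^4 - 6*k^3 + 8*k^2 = k^2*(k - 4)*(k - 2)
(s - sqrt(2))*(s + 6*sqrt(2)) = s^2 + 5*sqrt(2)*s - 12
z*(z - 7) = z^2 - 7*z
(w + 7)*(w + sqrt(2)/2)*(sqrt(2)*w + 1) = sqrt(2)*w^3 + 2*w^2 + 7*sqrt(2)*w^2 + sqrt(2)*w/2 + 14*w + 7*sqrt(2)/2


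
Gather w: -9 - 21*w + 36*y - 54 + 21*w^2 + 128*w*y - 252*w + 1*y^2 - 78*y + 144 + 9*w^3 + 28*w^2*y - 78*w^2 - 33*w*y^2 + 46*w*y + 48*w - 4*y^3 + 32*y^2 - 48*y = 9*w^3 + w^2*(28*y - 57) + w*(-33*y^2 + 174*y - 225) - 4*y^3 + 33*y^2 - 90*y + 81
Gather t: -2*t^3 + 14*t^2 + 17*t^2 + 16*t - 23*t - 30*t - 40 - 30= -2*t^3 + 31*t^2 - 37*t - 70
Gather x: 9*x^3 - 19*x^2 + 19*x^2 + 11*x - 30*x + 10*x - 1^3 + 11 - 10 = 9*x^3 - 9*x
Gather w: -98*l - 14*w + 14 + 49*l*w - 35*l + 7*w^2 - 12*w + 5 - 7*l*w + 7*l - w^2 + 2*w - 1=-126*l + 6*w^2 + w*(42*l - 24) + 18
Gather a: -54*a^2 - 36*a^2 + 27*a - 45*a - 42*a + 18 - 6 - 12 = -90*a^2 - 60*a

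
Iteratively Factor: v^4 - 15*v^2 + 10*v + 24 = (v + 1)*(v^3 - v^2 - 14*v + 24) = (v + 1)*(v + 4)*(v^2 - 5*v + 6) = (v - 2)*(v + 1)*(v + 4)*(v - 3)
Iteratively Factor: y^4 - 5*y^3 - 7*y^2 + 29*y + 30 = (y + 2)*(y^3 - 7*y^2 + 7*y + 15) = (y + 1)*(y + 2)*(y^2 - 8*y + 15) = (y - 5)*(y + 1)*(y + 2)*(y - 3)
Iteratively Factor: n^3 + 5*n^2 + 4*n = (n + 1)*(n^2 + 4*n) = (n + 1)*(n + 4)*(n)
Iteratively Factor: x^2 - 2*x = (x)*(x - 2)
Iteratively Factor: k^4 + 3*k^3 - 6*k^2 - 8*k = (k + 4)*(k^3 - k^2 - 2*k) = (k - 2)*(k + 4)*(k^2 + k) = k*(k - 2)*(k + 4)*(k + 1)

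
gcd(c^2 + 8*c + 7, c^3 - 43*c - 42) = c + 1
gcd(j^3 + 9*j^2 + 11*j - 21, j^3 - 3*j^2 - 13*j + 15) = j^2 + 2*j - 3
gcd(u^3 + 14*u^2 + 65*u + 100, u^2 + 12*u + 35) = u + 5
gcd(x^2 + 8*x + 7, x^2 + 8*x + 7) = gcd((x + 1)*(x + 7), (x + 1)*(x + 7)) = x^2 + 8*x + 7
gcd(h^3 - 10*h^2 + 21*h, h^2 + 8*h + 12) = 1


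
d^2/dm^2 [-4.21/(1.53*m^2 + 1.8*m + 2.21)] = (19.710378*m^2 + 23.18868*m - 4.21*(3.06*m + 1.8)*(6.12*m + 3.6) + 28.470546)/(1.53*m^2 + 1.8*m + 2.21)^3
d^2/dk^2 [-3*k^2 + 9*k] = -6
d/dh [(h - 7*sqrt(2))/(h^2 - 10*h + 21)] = (h^2 - 10*h - 2*(h - 5)*(h - 7*sqrt(2)) + 21)/(h^2 - 10*h + 21)^2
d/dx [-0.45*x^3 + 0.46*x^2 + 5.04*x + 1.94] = -1.35*x^2 + 0.92*x + 5.04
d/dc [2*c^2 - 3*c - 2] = 4*c - 3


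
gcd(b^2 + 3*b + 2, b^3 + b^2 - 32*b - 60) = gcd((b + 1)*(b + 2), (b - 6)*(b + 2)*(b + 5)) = b + 2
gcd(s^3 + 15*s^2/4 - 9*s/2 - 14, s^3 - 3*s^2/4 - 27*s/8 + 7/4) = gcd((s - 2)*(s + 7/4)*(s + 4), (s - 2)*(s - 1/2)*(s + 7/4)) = s^2 - s/4 - 7/2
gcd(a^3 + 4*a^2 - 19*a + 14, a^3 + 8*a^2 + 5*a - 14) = a^2 + 6*a - 7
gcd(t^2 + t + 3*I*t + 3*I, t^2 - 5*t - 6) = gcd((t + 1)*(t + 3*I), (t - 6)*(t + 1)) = t + 1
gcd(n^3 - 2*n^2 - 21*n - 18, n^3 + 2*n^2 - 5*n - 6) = n^2 + 4*n + 3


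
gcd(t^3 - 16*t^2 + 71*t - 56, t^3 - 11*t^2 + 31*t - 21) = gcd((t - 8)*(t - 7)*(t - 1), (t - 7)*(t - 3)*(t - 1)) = t^2 - 8*t + 7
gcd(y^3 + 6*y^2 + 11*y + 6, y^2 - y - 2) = y + 1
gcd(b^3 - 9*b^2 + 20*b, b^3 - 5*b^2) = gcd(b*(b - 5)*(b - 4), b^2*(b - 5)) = b^2 - 5*b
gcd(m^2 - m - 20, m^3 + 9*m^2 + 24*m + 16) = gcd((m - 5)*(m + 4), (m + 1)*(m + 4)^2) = m + 4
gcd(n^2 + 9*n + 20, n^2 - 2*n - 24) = n + 4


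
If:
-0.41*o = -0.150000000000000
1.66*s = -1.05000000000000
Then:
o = 0.37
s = -0.63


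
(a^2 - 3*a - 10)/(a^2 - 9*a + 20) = (a + 2)/(a - 4)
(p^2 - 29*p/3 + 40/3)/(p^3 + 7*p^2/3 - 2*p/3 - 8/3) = (3*p^2 - 29*p + 40)/(3*p^3 + 7*p^2 - 2*p - 8)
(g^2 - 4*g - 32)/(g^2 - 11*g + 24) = (g + 4)/(g - 3)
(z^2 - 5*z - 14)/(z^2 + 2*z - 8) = (z^2 - 5*z - 14)/(z^2 + 2*z - 8)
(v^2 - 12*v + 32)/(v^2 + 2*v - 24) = (v - 8)/(v + 6)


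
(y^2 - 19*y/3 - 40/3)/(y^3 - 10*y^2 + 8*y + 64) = (y + 5/3)/(y^2 - 2*y - 8)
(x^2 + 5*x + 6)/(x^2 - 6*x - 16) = (x + 3)/(x - 8)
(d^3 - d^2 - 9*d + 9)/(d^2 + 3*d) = d - 4 + 3/d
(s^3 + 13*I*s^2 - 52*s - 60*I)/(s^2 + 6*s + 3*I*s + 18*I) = (s^3 + 13*I*s^2 - 52*s - 60*I)/(s^2 + 3*s*(2 + I) + 18*I)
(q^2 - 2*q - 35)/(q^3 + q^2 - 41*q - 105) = 1/(q + 3)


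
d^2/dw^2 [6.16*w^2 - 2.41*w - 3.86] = 12.3200000000000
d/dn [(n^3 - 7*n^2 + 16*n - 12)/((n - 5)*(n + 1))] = (n^4 - 8*n^3 - 3*n^2 + 94*n - 128)/(n^4 - 8*n^3 + 6*n^2 + 40*n + 25)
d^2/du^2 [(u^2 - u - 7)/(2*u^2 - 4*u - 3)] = 2*(4*u^3 - 66*u^2 + 150*u - 133)/(8*u^6 - 48*u^5 + 60*u^4 + 80*u^3 - 90*u^2 - 108*u - 27)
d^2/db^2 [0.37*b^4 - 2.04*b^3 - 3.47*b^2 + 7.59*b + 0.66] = 4.44*b^2 - 12.24*b - 6.94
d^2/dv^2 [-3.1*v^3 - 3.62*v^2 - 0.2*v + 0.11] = -18.6*v - 7.24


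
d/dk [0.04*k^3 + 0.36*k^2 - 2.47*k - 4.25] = 0.12*k^2 + 0.72*k - 2.47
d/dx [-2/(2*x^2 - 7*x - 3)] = 2*(4*x - 7)/(-2*x^2 + 7*x + 3)^2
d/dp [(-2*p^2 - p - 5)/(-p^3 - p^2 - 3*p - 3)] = ((4*p + 1)*(p^3 + p^2 + 3*p + 3) - (2*p^2 + p + 5)*(3*p^2 + 2*p + 3))/(p^3 + p^2 + 3*p + 3)^2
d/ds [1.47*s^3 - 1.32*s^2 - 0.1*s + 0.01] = 4.41*s^2 - 2.64*s - 0.1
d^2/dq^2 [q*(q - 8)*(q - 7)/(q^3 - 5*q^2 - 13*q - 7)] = 2*(17 - 10*q)/(q^4 + 4*q^3 + 6*q^2 + 4*q + 1)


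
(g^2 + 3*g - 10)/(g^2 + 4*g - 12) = (g + 5)/(g + 6)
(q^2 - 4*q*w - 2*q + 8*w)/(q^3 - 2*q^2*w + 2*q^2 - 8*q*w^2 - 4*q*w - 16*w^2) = (q - 2)/(q^2 + 2*q*w + 2*q + 4*w)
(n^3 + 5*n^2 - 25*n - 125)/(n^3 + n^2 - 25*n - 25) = (n + 5)/(n + 1)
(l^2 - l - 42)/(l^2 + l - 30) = (l - 7)/(l - 5)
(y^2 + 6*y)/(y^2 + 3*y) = (y + 6)/(y + 3)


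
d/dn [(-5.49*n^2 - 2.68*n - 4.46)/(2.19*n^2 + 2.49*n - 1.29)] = (-7.8009*n^2 + 33.699*n + 14.5626)/(4.7961*n^4 + 10.9062*n^3 + 0.549900000000001*n^2 - 6.4242*n + 1.6641)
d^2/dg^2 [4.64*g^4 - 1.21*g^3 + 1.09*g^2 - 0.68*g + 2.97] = 55.68*g^2 - 7.26*g + 2.18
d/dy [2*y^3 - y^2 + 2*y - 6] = 6*y^2 - 2*y + 2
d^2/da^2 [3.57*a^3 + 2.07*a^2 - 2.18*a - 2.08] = 21.42*a + 4.14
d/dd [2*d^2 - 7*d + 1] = 4*d - 7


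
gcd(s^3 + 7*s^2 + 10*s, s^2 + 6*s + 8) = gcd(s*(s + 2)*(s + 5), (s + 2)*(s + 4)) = s + 2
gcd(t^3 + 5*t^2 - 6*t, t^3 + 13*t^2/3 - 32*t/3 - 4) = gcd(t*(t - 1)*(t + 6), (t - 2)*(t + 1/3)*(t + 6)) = t + 6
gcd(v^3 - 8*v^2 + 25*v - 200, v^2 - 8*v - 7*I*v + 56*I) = v - 8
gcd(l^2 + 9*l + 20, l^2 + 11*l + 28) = l + 4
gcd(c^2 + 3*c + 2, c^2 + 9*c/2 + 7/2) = c + 1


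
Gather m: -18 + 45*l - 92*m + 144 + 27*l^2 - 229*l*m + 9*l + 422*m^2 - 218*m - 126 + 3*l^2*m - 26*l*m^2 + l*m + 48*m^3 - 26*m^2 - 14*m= 27*l^2 + 54*l + 48*m^3 + m^2*(396 - 26*l) + m*(3*l^2 - 228*l - 324)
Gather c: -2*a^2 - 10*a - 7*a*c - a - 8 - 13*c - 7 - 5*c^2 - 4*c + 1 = -2*a^2 - 11*a - 5*c^2 + c*(-7*a - 17) - 14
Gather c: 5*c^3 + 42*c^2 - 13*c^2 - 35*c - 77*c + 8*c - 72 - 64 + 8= 5*c^3 + 29*c^2 - 104*c - 128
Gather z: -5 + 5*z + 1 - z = 4*z - 4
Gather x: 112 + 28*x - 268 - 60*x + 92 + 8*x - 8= -24*x - 72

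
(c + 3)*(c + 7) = c^2 + 10*c + 21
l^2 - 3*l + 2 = (l - 2)*(l - 1)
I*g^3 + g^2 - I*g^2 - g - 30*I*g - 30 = (g - 6)*(g + 5)*(I*g + 1)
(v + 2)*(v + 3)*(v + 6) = v^3 + 11*v^2 + 36*v + 36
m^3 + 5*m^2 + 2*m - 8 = (m - 1)*(m + 2)*(m + 4)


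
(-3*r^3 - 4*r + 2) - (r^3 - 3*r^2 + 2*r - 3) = -4*r^3 + 3*r^2 - 6*r + 5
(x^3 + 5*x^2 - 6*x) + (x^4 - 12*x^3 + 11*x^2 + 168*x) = x^4 - 11*x^3 + 16*x^2 + 162*x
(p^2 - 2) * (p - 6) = p^3 - 6*p^2 - 2*p + 12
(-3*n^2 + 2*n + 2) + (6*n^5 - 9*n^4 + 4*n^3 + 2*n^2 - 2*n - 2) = 6*n^5 - 9*n^4 + 4*n^3 - n^2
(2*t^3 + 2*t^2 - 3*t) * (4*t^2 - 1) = 8*t^5 + 8*t^4 - 14*t^3 - 2*t^2 + 3*t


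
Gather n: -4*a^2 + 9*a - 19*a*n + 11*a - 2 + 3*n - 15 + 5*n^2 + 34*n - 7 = -4*a^2 + 20*a + 5*n^2 + n*(37 - 19*a) - 24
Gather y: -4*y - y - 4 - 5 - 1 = -5*y - 10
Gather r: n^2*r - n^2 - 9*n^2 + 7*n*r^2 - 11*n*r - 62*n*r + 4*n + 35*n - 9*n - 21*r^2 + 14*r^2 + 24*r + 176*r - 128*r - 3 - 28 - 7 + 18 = -10*n^2 + 30*n + r^2*(7*n - 7) + r*(n^2 - 73*n + 72) - 20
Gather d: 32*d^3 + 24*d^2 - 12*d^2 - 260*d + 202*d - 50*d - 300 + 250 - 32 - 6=32*d^3 + 12*d^2 - 108*d - 88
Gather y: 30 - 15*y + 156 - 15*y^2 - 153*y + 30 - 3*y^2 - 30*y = -18*y^2 - 198*y + 216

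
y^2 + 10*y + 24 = (y + 4)*(y + 6)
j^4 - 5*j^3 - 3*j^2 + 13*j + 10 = (j - 5)*(j - 2)*(j + 1)^2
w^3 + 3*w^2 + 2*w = w*(w + 1)*(w + 2)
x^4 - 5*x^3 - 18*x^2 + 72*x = x*(x - 6)*(x - 3)*(x + 4)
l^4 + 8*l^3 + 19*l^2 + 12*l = l*(l + 1)*(l + 3)*(l + 4)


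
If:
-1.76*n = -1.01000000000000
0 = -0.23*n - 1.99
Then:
No Solution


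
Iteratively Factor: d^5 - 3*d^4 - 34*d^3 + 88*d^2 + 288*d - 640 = (d - 5)*(d^4 + 2*d^3 - 24*d^2 - 32*d + 128) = (d - 5)*(d + 4)*(d^3 - 2*d^2 - 16*d + 32) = (d - 5)*(d - 4)*(d + 4)*(d^2 + 2*d - 8) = (d - 5)*(d - 4)*(d + 4)^2*(d - 2)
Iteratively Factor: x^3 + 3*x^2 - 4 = (x - 1)*(x^2 + 4*x + 4) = (x - 1)*(x + 2)*(x + 2)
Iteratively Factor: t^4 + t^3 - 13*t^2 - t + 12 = (t + 1)*(t^3 - 13*t + 12) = (t - 3)*(t + 1)*(t^2 + 3*t - 4) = (t - 3)*(t - 1)*(t + 1)*(t + 4)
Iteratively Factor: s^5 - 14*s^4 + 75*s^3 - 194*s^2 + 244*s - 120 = (s - 3)*(s^4 - 11*s^3 + 42*s^2 - 68*s + 40) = (s - 3)*(s - 2)*(s^3 - 9*s^2 + 24*s - 20) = (s - 3)*(s - 2)^2*(s^2 - 7*s + 10) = (s - 5)*(s - 3)*(s - 2)^2*(s - 2)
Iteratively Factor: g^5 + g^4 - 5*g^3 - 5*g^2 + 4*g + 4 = (g + 1)*(g^4 - 5*g^2 + 4) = (g - 2)*(g + 1)*(g^3 + 2*g^2 - g - 2) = (g - 2)*(g - 1)*(g + 1)*(g^2 + 3*g + 2) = (g - 2)*(g - 1)*(g + 1)*(g + 2)*(g + 1)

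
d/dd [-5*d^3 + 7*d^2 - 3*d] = -15*d^2 + 14*d - 3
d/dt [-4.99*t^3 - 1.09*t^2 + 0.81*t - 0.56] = -14.97*t^2 - 2.18*t + 0.81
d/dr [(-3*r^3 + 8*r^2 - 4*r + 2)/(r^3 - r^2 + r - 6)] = (-5*r^4 + 2*r^3 + 52*r^2 - 92*r + 22)/(r^6 - 2*r^5 + 3*r^4 - 14*r^3 + 13*r^2 - 12*r + 36)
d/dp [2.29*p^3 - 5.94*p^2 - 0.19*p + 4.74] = 6.87*p^2 - 11.88*p - 0.19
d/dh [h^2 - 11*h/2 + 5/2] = 2*h - 11/2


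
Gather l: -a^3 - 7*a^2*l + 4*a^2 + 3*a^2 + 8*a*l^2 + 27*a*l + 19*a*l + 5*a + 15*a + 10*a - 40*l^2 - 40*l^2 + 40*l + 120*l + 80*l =-a^3 + 7*a^2 + 30*a + l^2*(8*a - 80) + l*(-7*a^2 + 46*a + 240)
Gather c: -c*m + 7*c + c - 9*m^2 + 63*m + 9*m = c*(8 - m) - 9*m^2 + 72*m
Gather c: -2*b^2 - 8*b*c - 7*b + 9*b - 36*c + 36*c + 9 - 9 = -2*b^2 - 8*b*c + 2*b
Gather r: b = b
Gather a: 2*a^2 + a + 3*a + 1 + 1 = 2*a^2 + 4*a + 2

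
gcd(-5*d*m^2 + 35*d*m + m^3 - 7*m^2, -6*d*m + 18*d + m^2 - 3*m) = 1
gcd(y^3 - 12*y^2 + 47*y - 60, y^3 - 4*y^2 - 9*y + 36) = y^2 - 7*y + 12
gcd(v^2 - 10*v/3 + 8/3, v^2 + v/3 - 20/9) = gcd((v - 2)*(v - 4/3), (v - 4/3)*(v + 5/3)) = v - 4/3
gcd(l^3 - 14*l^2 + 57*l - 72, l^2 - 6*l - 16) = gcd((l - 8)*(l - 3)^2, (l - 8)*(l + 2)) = l - 8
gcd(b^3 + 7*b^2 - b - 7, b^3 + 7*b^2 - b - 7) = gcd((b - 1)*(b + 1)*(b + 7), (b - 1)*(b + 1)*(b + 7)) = b^3 + 7*b^2 - b - 7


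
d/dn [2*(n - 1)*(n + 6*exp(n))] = 12*n*exp(n) + 4*n - 2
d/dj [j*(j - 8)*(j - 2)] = 3*j^2 - 20*j + 16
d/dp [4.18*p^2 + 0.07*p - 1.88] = 8.36*p + 0.07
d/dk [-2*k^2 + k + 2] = 1 - 4*k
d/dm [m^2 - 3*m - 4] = 2*m - 3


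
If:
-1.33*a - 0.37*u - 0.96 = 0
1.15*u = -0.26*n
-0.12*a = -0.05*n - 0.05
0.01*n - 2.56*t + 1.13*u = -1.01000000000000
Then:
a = -0.92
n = -3.22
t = 0.70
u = 0.73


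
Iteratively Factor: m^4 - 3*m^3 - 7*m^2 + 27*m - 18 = (m - 1)*(m^3 - 2*m^2 - 9*m + 18) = (m - 2)*(m - 1)*(m^2 - 9) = (m - 2)*(m - 1)*(m + 3)*(m - 3)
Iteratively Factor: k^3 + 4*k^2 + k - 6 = (k + 3)*(k^2 + k - 2) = (k + 2)*(k + 3)*(k - 1)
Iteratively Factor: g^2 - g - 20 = (g + 4)*(g - 5)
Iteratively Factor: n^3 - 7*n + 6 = (n + 3)*(n^2 - 3*n + 2) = (n - 2)*(n + 3)*(n - 1)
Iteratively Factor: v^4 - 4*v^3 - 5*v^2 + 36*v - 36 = (v + 3)*(v^3 - 7*v^2 + 16*v - 12) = (v - 2)*(v + 3)*(v^2 - 5*v + 6) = (v - 2)^2*(v + 3)*(v - 3)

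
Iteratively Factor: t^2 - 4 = (t + 2)*(t - 2)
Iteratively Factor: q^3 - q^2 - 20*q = (q)*(q^2 - q - 20) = q*(q - 5)*(q + 4)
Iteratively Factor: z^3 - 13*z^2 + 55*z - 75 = (z - 5)*(z^2 - 8*z + 15) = (z - 5)^2*(z - 3)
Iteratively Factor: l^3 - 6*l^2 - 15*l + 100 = (l - 5)*(l^2 - l - 20) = (l - 5)^2*(l + 4)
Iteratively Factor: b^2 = (b)*(b)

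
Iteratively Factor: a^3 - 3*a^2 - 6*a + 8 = (a - 1)*(a^2 - 2*a - 8) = (a - 1)*(a + 2)*(a - 4)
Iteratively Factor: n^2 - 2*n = (n)*(n - 2)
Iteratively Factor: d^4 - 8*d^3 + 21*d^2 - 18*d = (d - 3)*(d^3 - 5*d^2 + 6*d) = (d - 3)^2*(d^2 - 2*d) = d*(d - 3)^2*(d - 2)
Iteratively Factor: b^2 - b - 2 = (b - 2)*(b + 1)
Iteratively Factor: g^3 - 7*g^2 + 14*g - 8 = (g - 2)*(g^2 - 5*g + 4) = (g - 4)*(g - 2)*(g - 1)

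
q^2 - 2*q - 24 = (q - 6)*(q + 4)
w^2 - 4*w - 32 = (w - 8)*(w + 4)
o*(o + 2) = o^2 + 2*o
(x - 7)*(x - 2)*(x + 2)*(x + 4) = x^4 - 3*x^3 - 32*x^2 + 12*x + 112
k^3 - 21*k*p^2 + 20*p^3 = (k - 4*p)*(k - p)*(k + 5*p)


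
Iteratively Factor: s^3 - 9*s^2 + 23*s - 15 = (s - 1)*(s^2 - 8*s + 15) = (s - 3)*(s - 1)*(s - 5)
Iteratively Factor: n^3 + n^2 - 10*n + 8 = (n - 1)*(n^2 + 2*n - 8) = (n - 1)*(n + 4)*(n - 2)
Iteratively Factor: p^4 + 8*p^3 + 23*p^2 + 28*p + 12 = (p + 2)*(p^3 + 6*p^2 + 11*p + 6) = (p + 1)*(p + 2)*(p^2 + 5*p + 6) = (p + 1)*(p + 2)^2*(p + 3)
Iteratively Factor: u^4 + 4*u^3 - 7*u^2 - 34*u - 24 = (u + 4)*(u^3 - 7*u - 6) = (u + 1)*(u + 4)*(u^2 - u - 6) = (u - 3)*(u + 1)*(u + 4)*(u + 2)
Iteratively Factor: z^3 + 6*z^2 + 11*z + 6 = (z + 2)*(z^2 + 4*z + 3) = (z + 1)*(z + 2)*(z + 3)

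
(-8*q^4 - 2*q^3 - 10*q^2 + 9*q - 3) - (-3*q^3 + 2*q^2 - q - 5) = -8*q^4 + q^3 - 12*q^2 + 10*q + 2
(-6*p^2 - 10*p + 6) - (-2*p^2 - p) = -4*p^2 - 9*p + 6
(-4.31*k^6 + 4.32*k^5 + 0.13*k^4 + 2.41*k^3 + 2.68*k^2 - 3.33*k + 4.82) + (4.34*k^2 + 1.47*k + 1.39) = -4.31*k^6 + 4.32*k^5 + 0.13*k^4 + 2.41*k^3 + 7.02*k^2 - 1.86*k + 6.21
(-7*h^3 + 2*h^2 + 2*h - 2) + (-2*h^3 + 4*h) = -9*h^3 + 2*h^2 + 6*h - 2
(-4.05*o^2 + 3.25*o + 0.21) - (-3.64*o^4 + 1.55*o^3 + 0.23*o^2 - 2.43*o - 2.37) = 3.64*o^4 - 1.55*o^3 - 4.28*o^2 + 5.68*o + 2.58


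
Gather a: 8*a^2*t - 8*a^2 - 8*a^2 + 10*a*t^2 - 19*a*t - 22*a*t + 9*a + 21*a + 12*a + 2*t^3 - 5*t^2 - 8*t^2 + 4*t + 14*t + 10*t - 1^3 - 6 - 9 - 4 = a^2*(8*t - 16) + a*(10*t^2 - 41*t + 42) + 2*t^3 - 13*t^2 + 28*t - 20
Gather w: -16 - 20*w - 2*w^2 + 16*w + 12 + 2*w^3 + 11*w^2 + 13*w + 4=2*w^3 + 9*w^2 + 9*w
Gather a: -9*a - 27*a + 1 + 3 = 4 - 36*a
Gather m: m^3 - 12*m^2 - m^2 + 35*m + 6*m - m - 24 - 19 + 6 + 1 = m^3 - 13*m^2 + 40*m - 36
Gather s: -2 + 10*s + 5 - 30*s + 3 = 6 - 20*s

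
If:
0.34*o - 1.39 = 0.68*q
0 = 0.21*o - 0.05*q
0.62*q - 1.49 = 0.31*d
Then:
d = -9.45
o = -0.55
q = -2.32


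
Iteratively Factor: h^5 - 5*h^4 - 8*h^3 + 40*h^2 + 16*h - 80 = (h - 5)*(h^4 - 8*h^2 + 16) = (h - 5)*(h - 2)*(h^3 + 2*h^2 - 4*h - 8) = (h - 5)*(h - 2)^2*(h^2 + 4*h + 4) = (h - 5)*(h - 2)^2*(h + 2)*(h + 2)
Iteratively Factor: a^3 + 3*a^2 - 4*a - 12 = (a + 3)*(a^2 - 4) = (a + 2)*(a + 3)*(a - 2)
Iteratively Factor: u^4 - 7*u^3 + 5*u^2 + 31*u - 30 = (u - 3)*(u^3 - 4*u^2 - 7*u + 10) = (u - 5)*(u - 3)*(u^2 + u - 2) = (u - 5)*(u - 3)*(u + 2)*(u - 1)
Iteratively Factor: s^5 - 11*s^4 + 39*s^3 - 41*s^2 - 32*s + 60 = (s - 5)*(s^4 - 6*s^3 + 9*s^2 + 4*s - 12) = (s - 5)*(s + 1)*(s^3 - 7*s^2 + 16*s - 12) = (s - 5)*(s - 2)*(s + 1)*(s^2 - 5*s + 6) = (s - 5)*(s - 3)*(s - 2)*(s + 1)*(s - 2)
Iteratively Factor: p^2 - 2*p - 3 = (p + 1)*(p - 3)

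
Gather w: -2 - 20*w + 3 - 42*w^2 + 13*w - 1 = -42*w^2 - 7*w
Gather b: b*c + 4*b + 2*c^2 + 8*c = b*(c + 4) + 2*c^2 + 8*c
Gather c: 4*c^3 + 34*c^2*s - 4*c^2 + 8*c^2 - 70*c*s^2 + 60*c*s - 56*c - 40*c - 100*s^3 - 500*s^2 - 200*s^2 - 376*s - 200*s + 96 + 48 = 4*c^3 + c^2*(34*s + 4) + c*(-70*s^2 + 60*s - 96) - 100*s^3 - 700*s^2 - 576*s + 144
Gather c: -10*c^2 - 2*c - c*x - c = -10*c^2 + c*(-x - 3)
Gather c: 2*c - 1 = 2*c - 1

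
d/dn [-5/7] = 0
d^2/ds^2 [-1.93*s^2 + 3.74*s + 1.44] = -3.86000000000000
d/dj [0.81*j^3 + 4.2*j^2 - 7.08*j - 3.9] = 2.43*j^2 + 8.4*j - 7.08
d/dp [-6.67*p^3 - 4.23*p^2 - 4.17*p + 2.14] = -20.01*p^2 - 8.46*p - 4.17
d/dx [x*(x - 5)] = 2*x - 5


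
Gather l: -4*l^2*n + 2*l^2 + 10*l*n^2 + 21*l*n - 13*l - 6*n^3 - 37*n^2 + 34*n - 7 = l^2*(2 - 4*n) + l*(10*n^2 + 21*n - 13) - 6*n^3 - 37*n^2 + 34*n - 7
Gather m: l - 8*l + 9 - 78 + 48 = -7*l - 21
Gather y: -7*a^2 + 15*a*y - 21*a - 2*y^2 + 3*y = -7*a^2 - 21*a - 2*y^2 + y*(15*a + 3)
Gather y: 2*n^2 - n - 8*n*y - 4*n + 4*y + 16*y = 2*n^2 - 5*n + y*(20 - 8*n)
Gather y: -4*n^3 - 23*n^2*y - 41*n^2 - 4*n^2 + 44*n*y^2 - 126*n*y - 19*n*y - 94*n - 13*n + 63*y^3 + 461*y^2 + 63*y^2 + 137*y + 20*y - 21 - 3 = -4*n^3 - 45*n^2 - 107*n + 63*y^3 + y^2*(44*n + 524) + y*(-23*n^2 - 145*n + 157) - 24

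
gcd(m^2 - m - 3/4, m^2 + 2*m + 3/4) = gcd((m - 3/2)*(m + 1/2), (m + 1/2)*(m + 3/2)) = m + 1/2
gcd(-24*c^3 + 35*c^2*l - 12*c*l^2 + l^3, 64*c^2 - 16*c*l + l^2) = 8*c - l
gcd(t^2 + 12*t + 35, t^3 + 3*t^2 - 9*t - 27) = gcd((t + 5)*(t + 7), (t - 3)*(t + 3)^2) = 1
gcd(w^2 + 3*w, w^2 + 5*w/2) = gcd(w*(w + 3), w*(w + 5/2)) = w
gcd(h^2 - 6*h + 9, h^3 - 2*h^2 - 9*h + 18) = h - 3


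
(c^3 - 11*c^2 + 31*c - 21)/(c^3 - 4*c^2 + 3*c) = (c - 7)/c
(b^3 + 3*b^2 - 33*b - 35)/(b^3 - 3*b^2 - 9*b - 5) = (b + 7)/(b + 1)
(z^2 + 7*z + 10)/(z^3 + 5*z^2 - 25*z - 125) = (z + 2)/(z^2 - 25)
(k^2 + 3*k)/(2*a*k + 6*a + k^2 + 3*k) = k/(2*a + k)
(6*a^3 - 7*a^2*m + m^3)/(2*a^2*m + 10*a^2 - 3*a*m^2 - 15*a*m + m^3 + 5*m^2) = (3*a + m)/(m + 5)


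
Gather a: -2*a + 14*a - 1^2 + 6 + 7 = 12*a + 12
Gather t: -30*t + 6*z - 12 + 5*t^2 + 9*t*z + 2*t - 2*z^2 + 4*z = 5*t^2 + t*(9*z - 28) - 2*z^2 + 10*z - 12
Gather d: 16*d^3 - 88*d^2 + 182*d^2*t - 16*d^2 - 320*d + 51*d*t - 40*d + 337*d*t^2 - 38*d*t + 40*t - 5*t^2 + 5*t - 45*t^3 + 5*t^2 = 16*d^3 + d^2*(182*t - 104) + d*(337*t^2 + 13*t - 360) - 45*t^3 + 45*t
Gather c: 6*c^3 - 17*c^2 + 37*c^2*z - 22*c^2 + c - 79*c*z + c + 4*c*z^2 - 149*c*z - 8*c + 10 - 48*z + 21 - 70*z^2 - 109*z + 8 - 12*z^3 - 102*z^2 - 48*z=6*c^3 + c^2*(37*z - 39) + c*(4*z^2 - 228*z - 6) - 12*z^3 - 172*z^2 - 205*z + 39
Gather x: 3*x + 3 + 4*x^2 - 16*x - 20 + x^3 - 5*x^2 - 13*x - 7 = x^3 - x^2 - 26*x - 24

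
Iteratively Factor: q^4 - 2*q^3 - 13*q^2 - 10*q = (q + 1)*(q^3 - 3*q^2 - 10*q) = q*(q + 1)*(q^2 - 3*q - 10) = q*(q + 1)*(q + 2)*(q - 5)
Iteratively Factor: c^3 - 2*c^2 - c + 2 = (c + 1)*(c^2 - 3*c + 2) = (c - 1)*(c + 1)*(c - 2)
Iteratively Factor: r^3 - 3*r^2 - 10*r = (r + 2)*(r^2 - 5*r) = (r - 5)*(r + 2)*(r)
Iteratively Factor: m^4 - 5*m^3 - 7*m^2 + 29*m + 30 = (m + 1)*(m^3 - 6*m^2 - m + 30) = (m - 5)*(m + 1)*(m^2 - m - 6) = (m - 5)*(m + 1)*(m + 2)*(m - 3)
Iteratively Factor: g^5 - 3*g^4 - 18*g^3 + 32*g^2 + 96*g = (g - 4)*(g^4 + g^3 - 14*g^2 - 24*g) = (g - 4)*(g + 3)*(g^3 - 2*g^2 - 8*g) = (g - 4)*(g + 2)*(g + 3)*(g^2 - 4*g) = g*(g - 4)*(g + 2)*(g + 3)*(g - 4)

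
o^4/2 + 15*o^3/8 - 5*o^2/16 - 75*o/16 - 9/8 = (o/2 + 1)*(o - 3/2)*(o + 1/4)*(o + 3)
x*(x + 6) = x^2 + 6*x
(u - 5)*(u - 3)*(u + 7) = u^3 - u^2 - 41*u + 105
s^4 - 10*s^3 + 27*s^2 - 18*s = s*(s - 6)*(s - 3)*(s - 1)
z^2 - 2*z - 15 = (z - 5)*(z + 3)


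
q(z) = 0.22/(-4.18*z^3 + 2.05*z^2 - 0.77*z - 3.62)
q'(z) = 0.22*(12.54*z^2 - 4.1*z + 0.77)/(-4.18*z^3 + 2.05*z^2 - 0.77*z - 3.62)^2 = (2.7588*z^2 - 0.902*z + 0.1694)/(4.18*z^3 - 2.05*z^2 + 0.77*z + 3.62)^2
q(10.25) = -0.00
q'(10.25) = 0.00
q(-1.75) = 0.01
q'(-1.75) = 0.01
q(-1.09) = 0.04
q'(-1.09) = 0.17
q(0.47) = -0.06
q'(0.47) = 0.02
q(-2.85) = 0.00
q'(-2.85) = 0.00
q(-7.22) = 0.00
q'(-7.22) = 0.00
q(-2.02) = 0.01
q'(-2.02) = 0.01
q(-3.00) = 0.00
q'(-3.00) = 0.00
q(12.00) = -0.00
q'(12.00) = 0.00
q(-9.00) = 0.00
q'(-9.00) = 0.00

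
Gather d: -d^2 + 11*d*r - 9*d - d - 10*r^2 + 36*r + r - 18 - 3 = -d^2 + d*(11*r - 10) - 10*r^2 + 37*r - 21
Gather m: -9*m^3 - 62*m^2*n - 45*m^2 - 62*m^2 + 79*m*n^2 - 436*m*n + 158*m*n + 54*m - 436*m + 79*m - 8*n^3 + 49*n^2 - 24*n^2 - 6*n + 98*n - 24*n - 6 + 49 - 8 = -9*m^3 + m^2*(-62*n - 107) + m*(79*n^2 - 278*n - 303) - 8*n^3 + 25*n^2 + 68*n + 35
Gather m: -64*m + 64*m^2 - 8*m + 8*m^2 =72*m^2 - 72*m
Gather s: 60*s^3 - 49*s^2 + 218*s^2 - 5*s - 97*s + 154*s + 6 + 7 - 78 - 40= 60*s^3 + 169*s^2 + 52*s - 105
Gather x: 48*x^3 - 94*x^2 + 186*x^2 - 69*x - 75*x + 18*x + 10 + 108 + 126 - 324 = 48*x^3 + 92*x^2 - 126*x - 80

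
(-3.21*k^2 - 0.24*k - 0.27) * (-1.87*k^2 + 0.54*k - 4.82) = 6.0027*k^4 - 1.2846*k^3 + 15.8475*k^2 + 1.011*k + 1.3014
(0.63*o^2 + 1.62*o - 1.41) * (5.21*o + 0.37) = 3.2823*o^3 + 8.6733*o^2 - 6.7467*o - 0.5217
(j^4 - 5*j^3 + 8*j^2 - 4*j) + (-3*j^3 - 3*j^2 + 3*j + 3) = j^4 - 8*j^3 + 5*j^2 - j + 3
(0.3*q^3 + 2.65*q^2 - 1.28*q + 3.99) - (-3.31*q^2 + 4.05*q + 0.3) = 0.3*q^3 + 5.96*q^2 - 5.33*q + 3.69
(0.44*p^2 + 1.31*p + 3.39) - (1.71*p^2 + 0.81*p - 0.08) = -1.27*p^2 + 0.5*p + 3.47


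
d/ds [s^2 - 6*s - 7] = 2*s - 6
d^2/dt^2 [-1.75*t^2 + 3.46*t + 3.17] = -3.50000000000000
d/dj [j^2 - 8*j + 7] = 2*j - 8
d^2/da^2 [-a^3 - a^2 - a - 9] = -6*a - 2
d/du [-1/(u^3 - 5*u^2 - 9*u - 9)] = (3*u^2 - 10*u - 9)/(-u^3 + 5*u^2 + 9*u + 9)^2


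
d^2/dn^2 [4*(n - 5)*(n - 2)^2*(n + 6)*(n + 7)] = 80*n^3 + 192*n^2 - 1224*n - 688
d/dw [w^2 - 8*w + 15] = 2*w - 8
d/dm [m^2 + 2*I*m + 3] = 2*m + 2*I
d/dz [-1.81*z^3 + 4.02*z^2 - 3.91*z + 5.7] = -5.43*z^2 + 8.04*z - 3.91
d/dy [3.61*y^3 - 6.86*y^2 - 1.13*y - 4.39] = 10.83*y^2 - 13.72*y - 1.13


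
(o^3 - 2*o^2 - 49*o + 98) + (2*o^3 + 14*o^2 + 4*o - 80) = 3*o^3 + 12*o^2 - 45*o + 18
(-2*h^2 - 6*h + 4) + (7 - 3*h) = -2*h^2 - 9*h + 11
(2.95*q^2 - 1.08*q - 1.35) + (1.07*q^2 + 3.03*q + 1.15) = 4.02*q^2 + 1.95*q - 0.2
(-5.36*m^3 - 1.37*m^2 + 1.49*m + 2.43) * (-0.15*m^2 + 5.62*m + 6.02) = 0.804*m^5 - 29.9177*m^4 - 40.1901*m^3 - 0.238100000000001*m^2 + 22.6264*m + 14.6286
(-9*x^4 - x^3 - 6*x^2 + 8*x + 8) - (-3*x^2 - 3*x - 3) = -9*x^4 - x^3 - 3*x^2 + 11*x + 11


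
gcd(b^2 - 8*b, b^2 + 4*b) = b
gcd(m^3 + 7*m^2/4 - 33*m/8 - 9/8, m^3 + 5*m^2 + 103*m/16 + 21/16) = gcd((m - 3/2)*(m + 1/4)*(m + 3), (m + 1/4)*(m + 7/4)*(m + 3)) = m^2 + 13*m/4 + 3/4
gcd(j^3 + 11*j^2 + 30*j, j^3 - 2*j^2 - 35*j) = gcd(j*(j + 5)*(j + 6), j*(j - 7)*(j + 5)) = j^2 + 5*j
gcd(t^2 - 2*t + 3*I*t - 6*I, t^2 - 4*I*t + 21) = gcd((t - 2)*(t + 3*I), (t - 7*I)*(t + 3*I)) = t + 3*I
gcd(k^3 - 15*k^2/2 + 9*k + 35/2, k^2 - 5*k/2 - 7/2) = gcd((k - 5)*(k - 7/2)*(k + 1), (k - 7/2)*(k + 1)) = k^2 - 5*k/2 - 7/2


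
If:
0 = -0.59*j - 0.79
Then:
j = -1.34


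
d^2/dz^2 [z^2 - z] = 2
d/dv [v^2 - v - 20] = 2*v - 1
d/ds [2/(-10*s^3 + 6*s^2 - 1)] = 12*s*(5*s - 2)/(10*s^3 - 6*s^2 + 1)^2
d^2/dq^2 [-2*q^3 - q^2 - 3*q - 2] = -12*q - 2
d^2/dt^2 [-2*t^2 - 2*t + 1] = -4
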